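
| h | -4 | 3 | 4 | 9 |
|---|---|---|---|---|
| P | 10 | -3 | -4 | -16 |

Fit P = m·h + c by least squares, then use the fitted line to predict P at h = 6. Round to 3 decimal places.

Normal-equation sums: Σh·h = 122, Σh = 12, Σ1 = 4.
Moment sums: Σh·P = -209, ΣP = -13.
Normal equations: [[122, 12]; [12, 4]]·[m, c]ᵀ = [-209, -13]ᵀ.
Δ = 122·4 − 12² = 344.
m = ((-209)·4 − 12·(-13))/344 = -85/43; c = (122·(-13) − 12·(-209))/344 = 461/172.
At h = 6: P̂ = (-85/43)·(6) + (461/172)·(1) = -1579/172.

P̂ = -9.180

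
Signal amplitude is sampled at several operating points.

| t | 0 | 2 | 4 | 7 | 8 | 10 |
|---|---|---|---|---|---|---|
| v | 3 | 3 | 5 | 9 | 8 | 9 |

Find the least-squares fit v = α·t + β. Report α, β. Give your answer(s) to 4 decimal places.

Forming AᵀA = [[233, 31]; [31, 6]] and Aᵀv = [243, 37]ᵀ gives AᵀA·[α, β]ᵀ = Aᵀv.
Eliminating β: 6·(row 1) − 31·(row 2) gives 437·α = 6·243 − 31·37 = 311, so α = 311/437.
Then β = (37 − 31·(311/437))/6 = 1088/437.

α = 0.7117, β = 2.4897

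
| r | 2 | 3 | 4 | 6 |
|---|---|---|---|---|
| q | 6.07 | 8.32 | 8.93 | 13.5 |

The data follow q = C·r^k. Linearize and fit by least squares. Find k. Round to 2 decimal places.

Let Y = ln q. Fitting Y = k·ln r + ln C by least squares:
Over the data: Σln r = 4.9698, Σ(ln r)² = 6.8196, Σln q = 8.7141, Σln r·ln q = 11.2762.
Normal system: [[6.8196, 4.9698]; [4.9698, 4]]·[k, ln C]ᵀ = [11.2762, 8.7141]ᵀ.
Solving (det = 2.5794): k = 0.69668, ln C = 1.31294.

k = 0.70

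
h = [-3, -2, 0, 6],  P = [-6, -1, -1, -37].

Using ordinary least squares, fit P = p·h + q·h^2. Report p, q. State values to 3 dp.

Forming XᵀX = [[49, 181]; [181, 1393]] and XᵀP = [-202, -1390]ᵀ gives XᵀX·[p, q]ᵀ = XᵀP.
Determinant 49·1393 − 181² = 35496.
p = ((-202)·1393 − 181·(-1390))/35496 = -2483/2958; q = (49·(-1390) − 181·(-202))/35496 = -2629/2958.

p = -0.839, q = -0.889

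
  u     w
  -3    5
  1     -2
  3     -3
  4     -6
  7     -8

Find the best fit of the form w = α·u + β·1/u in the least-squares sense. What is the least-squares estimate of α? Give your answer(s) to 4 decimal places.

α = -1.2028

Setting ∂/∂α … = 0 gives: 84·α + 5·β = -106;  5·α + (9209/7056)·β = -307/42.
Δ = 84·(9209/7056) − 5² = 7109/84.
α = ((-106)·(9209/7056) − 5·(-307/42))/(7109/84) = -359137/298578; β = (84·(-307/42) − 5·(-106))/(7109/84) = -7056/7109.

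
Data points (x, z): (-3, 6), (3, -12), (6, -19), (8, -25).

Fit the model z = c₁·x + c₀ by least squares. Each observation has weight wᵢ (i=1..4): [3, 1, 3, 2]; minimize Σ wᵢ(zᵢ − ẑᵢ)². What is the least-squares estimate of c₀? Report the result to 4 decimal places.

Sums needed: Σwᵢ·x·x = 272, Σwᵢ·x = 28, Σwᵢ·1 = 9.
And Σwᵢ·x·z = -832, Σwᵢ·z = -101.
MᵀWM·[c₁, c₀]ᵀ = MᵀWz becomes [[272, 28]; [28, 9]]·[c₁, c₀]ᵀ = [-832, -101]ᵀ.
Δ = 272·9 − 28² = 1664.
c₁ = ((-832)·9 − 28·(-101))/1664 = -1165/416; c₀ = (272·(-101) − 28·(-832))/1664 = -261/104.

c₀ = -2.5096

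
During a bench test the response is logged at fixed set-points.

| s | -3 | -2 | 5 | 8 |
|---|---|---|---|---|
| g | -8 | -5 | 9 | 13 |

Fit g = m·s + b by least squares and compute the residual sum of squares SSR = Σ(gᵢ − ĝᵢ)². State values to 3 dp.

The normal equations are: 102·m + 8·b = 183;  8·m + 4·b = 9.
(Σs·s = 102, Σs = 8, Σ1 = 4, Σs·g = 183, Σg = 9.)
Determinant 102·4 − 8² = 344.
m = (183·4 − 8·9)/344 = 165/86; b = (102·9 − 8·183)/344 = -273/172.
Residuals: -113/172, 73/172, 171/172, -131/172; SSR = 375/172.

SSR = 2.180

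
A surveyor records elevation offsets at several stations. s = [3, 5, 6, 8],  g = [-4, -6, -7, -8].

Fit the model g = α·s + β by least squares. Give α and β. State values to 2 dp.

The normal system XᵀX·[α, β]ᵀ = Xᵀg is [[134, 22]; [22, 4]]·[α, β]ᵀ = [-148, -25]ᵀ.
Eliminating β: 4·(row 1) − 22·(row 2) gives 52·α = 4·(-148) − 22·(-25) = -42, so α = -21/26.
Then β = ((-25) − 22·(-21/26))/4 = -47/26.

α = -0.81, β = -1.81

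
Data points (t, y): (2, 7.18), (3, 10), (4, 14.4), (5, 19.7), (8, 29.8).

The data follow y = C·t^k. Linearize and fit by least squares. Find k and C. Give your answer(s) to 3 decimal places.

Taking logs, ln y = k·ln t + ln C, so regress ln y on ln t.
Σln t = 6.8669, Σ(ln t)² = 10.5236, Σln y = 13.3162, Σln t·ln y = 19.4494.
Normal system: [[10.5236, 6.8669]; [6.8669, 5]]·[k, ln C]ᵀ = [19.4494, 13.3162]ᵀ.
Δ = 10.5236·5 − (6.8669)² = 5.4631; k = (19.4494·5 − 6.8669·13.3162)/5.4631 = 1.06264, ln C = (10.5236·13.3162 − 6.8669·19.4494)/5.4631 = 1.20383, so C = exp(1.20383) = 3.33287.

k = 1.063, C = 3.333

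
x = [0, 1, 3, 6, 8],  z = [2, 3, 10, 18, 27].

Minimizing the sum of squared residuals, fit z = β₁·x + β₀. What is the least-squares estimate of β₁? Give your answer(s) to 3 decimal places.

β₁ = 3.119

Normal-equation sums: Σx·x = 110, Σx = 18, Σ1 = 5.
Right-hand side: Σx·z = 357, Σz = 60.
AᵀA·[β₁, β₀]ᵀ = Aᵀz becomes [[110, 18]; [18, 5]]·[β₁, β₀]ᵀ = [357, 60]ᵀ.
Δ = 110·5 − 18² = 226.
β₁ = (357·5 − 18·60)/226 = 705/226; β₀ = (110·60 − 18·357)/226 = 87/113.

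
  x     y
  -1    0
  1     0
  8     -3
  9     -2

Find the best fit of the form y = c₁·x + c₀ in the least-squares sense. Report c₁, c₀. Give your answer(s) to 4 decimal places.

With design matrix A, AᵀA = [[147, 17]; [17, 4]] and Aᵀy = [-42, -5]ᵀ.
det = 147·4 − 17² = 299.
c₁ = ((-42)·4 − 17·(-5))/299 = -83/299; c₀ = (147·(-5) − 17·(-42))/299 = -21/299.

c₁ = -0.2776, c₀ = -0.0702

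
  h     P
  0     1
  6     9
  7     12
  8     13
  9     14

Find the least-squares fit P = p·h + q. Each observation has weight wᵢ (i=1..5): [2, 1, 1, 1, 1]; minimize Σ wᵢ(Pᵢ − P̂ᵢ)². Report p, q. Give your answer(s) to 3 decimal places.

Normal-equation sums: Σwᵢ·h·h = 230, Σwᵢ·h = 30, Σwᵢ·1 = 6.
Right-hand side: Σwᵢ·h·P = 368, Σwᵢ·P = 50.
AᵀWA·[p, q]ᵀ = AᵀWP becomes [[230, 30]; [30, 6]]·[p, q]ᵀ = [368, 50]ᵀ.
Determinant 230·6 − 30² = 480.
p = (368·6 − 30·50)/480 = 59/40; q = (230·50 − 30·368)/480 = 23/24.

p = 1.475, q = 0.958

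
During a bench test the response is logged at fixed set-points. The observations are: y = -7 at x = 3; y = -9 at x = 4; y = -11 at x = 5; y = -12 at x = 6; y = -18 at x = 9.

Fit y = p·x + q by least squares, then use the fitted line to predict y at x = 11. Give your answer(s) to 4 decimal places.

ŷ = -21.4906

With design matrix M, MᵀM = [[167, 27]; [27, 5]] and Mᵀy = [-346, -57]ᵀ.
Eliminating q: 5·(row 1) − 27·(row 2) gives 106·p = 5·(-346) − 27·(-57) = -191, so p = -191/106.
Then q = ((-57) − 27·(-191/106))/5 = -177/106.
At x = 11: ŷ = (-191/106)·(11) + (-177/106)·(1) = -1139/53.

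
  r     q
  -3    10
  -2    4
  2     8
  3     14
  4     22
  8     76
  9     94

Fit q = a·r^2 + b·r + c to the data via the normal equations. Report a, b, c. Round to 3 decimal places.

a = 1.053, b = 0.761, c = 2.151

Entries of XᵀX: Σr^2·r^2 = 11107, Σr^2·r = 1305, Σr^2 = 187, Σr·r = 187, Σr = 21, Σ1 = 7.
Right-hand side: Σr^2·q = 13094, Σr·q = 1562, Σq = 228.
XᵀX·[a, b, c]ᵀ = Xᵀq becomes [[11107, 1305, 187]; [1305, 187, 21]; [187, 21, 7]]·[a, b, c]ᵀ = [13094, 1562, 228]ᵀ.
Row-reducing yields a = 6073/5766, b = 1463/1922, c = 6202/2883.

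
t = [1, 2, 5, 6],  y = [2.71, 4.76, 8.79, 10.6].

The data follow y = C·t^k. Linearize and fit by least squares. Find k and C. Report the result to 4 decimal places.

k = 0.7420, C = 2.7550

Taking logs, ln y = k·ln t + ln C, so regress ln y on ln t.
Σln t = 4.0943, Σ(ln t)² = 6.2811, Σln y = 7.0917, Σln t·ln y = 8.8099.
Equations: 6.2811·k + 4.0943·ln C = 8.8099;  4.0943·k + 4·ln C = 7.0917.
Slope k = (n·Σln t·ln y − Σln t·Σln y)/(n·Σ(ln t)² − (Σln t)²) = (4·8.8099 − 4.0943·7.0917)/8.3609 = 0.74199; ln C = (Σln y − k·Σln t)/n = 1.01343, so C = exp(1.01343) = 2.75502.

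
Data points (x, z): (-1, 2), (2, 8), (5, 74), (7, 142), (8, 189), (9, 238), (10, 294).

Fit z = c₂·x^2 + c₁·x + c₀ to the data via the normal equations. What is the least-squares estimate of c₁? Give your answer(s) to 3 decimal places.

c₁ = -0.071

Normal-equation sums: Σx^2·x^2 = 23700, Σx^2·x = 2716, Σx^2 = 324, Σx·x = 324, Σx = 40, Σ1 = 7.
Moment sums: Σx^2·z = 69616, Σx·z = 7972, Σz = 947.
MᵀM·[c₂, c₁, c₀]ᵀ = Mᵀz becomes [[23700, 2716, 324]; [2716, 324, 40]; [324, 40, 7]]·[c₂, c₁, c₀]ᵀ = [69616, 7972, 947]ᵀ.
Row-reducing yields c₂ = 53961/18172, c₁ = -1283/18172, c₀ = -7970/4543.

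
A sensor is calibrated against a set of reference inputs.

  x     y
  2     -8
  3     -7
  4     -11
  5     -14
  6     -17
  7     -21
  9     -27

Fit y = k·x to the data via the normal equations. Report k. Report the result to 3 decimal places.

k = -2.923

Setting ∂/∂k … = 0 gives: 220·k = -643.
Hence k = -643 / 220 ≈ -2.92273.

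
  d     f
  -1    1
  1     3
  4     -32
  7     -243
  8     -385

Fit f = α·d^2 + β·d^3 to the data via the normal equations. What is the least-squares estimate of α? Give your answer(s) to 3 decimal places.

α = 2.123

With design matrix M, MᵀM = [[6755, 50599]; [50599, 383891]] and Mᵀf = [-37055, -282515]ᵀ.
det = 6755·383891 − 50599² = 32924904.
α = ((-37055)·383891 − 50599·(-282515))/32924904 = 8736935/4115613; β = (6755·(-282515) − 50599·(-37055))/32924904 = -4180360/4115613.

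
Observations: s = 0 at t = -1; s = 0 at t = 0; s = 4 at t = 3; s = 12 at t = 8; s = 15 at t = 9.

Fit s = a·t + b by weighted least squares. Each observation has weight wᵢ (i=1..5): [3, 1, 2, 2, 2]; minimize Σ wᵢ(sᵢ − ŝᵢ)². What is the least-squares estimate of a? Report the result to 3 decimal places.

Setting ∂/∂a … = 0 gives: 311·a + 37·b = 486;  37·a + 10·b = 62.
(Σwᵢ·t·t = 311, Σwᵢ·t = 37, Σwᵢ·1 = 10, Σwᵢ·t·s = 486, Σwᵢ·s = 62.)
Determinant 311·10 − 37² = 1741.
a = (486·10 − 37·62)/1741 = 2566/1741; b = (311·62 − 37·486)/1741 = 1300/1741.

a = 1.474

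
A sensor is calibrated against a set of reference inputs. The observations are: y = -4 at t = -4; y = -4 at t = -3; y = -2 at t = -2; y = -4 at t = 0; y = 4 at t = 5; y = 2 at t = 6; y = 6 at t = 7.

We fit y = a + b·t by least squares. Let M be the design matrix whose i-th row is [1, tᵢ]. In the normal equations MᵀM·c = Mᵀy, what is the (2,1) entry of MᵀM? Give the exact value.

9

Row 2 ↔ basis t, column 1 ↔ basis 1, so (MᵀM)_{2,1} = Σᵢ t = (-4)·(1) + (-3)·(1) + (-2)·(1) + (0)·(1) + (5)·(1) + (6)·(1) + (7)·(1) = 9.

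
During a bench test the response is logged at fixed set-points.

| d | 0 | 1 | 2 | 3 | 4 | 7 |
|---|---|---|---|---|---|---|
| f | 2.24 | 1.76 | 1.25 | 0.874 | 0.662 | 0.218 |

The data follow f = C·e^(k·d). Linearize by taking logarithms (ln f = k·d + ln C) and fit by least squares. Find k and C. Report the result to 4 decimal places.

With ln fᵢ as the transformed response and dᵢ as the regressor:
Σd = 17.0000, Σ(d)² = 79.0000, Σln f = -0.4755, Σd·ln f = -11.7052.
Equations: 79.0000·k + 17.0000·ln C = -11.7052;  17.0000·k + 6·ln C = -0.4755.
Δ = 79.0000·6 − (17.0000)² = 185.0000; k = (-11.7052·6 − 17.0000·-0.4755)/185.0000 = -0.33593, ln C = (79.0000·-0.4755 − 17.0000·-11.7052)/185.0000 = 0.87257, so C = exp(0.87257) = 2.39304.

k = -0.3359, C = 2.3930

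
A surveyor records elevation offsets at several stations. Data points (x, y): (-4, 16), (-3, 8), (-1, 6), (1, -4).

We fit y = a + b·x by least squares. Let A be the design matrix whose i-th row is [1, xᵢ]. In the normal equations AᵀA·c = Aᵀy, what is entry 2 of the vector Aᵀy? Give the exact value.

Entry 2 ↔ basis x, so (Aᵀy)_{2} = Σᵢ (x)·yᵢ = (-4)·(16) + (-3)·(8) + (-1)·(6) + (1)·(-4) = -98.

-98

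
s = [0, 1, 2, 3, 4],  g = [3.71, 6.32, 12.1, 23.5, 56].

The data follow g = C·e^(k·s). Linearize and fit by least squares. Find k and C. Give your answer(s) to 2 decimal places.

k = 0.67, C = 3.38

Taking logs, ln g = k·s + ln C, so regress ln g on s.
Σs = 10.0000, Σ(s)² = 30.0000, Σln g = 12.8303, Σs·ln g = 32.4025.
Equations: 30.0000·k + 10.0000·ln C = 32.4025;  10.0000·k + 5·ln C = 12.8303.
Slope k = (n·Σs·ln g − Σs·Σln g)/(n·Σ(s)² − (Σs)²) = (5·32.4025 − 10.0000·12.8303)/50.0000 = 0.67419; ln C = (Σln g − k·Σs)/n = 1.21768, so C = exp(1.21768) = 3.37933.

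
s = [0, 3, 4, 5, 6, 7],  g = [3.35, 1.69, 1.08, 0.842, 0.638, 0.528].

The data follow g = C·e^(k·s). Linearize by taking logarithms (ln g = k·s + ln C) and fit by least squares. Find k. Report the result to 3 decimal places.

k = -0.274

Linearized form: ln g = k·s + ln C. From the 6 transformed points,
Σs = 25.0000, Σ(s)² = 135.0000, Σln g = 0.5506, Σs·ln g = -6.1450.
Equations: 135.0000·k + 25.0000·ln C = -6.1450;  25.0000·k + 6·ln C = 0.5506.
Slope k = (n·Σs·ln g − Σs·Σln g)/(n·Σ(s)² − (Σs)²) = (6·-6.1450 − 25.0000·0.5506)/185.0000 = -0.27370; ln C = (Σln g − k·Σs)/n = 1.23219.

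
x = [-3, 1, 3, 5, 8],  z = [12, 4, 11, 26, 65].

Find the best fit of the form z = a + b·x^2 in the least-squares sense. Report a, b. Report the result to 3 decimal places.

a = 2.669, b = 0.969

The normal equations are: 5·a + 108·b = 118;  108·a + 4884·b = 5021.
Eliminating b: 4884·(row 1) − 108·(row 2) gives 12756·a = 4884·118 − 108·5021 = 34044, so a = 2837/1063.
Then b = (5021 − 108·(2837/1063))/4884 = 12361/12756.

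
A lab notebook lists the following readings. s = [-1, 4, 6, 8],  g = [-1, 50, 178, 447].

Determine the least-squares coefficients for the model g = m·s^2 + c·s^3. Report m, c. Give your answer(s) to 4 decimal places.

m = -0.9564, c = 0.9916

From the data, Σs^2·s^2 = 5649, Σs^2·s^3 = 41567, Σs^3·s^3 = 312897.
Right-hand side: Σs^2·g = 35815, Σs^3·g = 270513.
So MᵀM·[m, c]ᵀ = Mᵀg: [[5649, 41567]; [41567, 312897]]·[m, c]ᵀ = [35815, 270513]ᵀ.
Eliminating c: 312897·(row 1) − 41567·(row 2) gives 39739664·m = 312897·35815 − 41567·270513 = -38007816, so m = -4750977/4967458.
Then c = (270513 − 41567·(-4750977/4967458))/312897 = 4925729/4967458.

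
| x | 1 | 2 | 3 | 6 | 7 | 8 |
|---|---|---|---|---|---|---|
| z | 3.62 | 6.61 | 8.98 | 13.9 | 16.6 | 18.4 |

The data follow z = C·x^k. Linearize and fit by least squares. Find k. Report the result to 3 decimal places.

Linearized form: ln z = k·ln x + ln C. From the 6 transformed points,
Over the data: Σln x = 7.6089, Σ(ln x)² = 13.0084, Σln z = 13.7237, Σln x·ln z = 19.9591.
Normal system: [[13.0084, 7.6089]; [7.6089, 6]]·[k, ln C]ᵀ = [19.9591, 13.7237]ᵀ.
Slope k = (n·Σln x·ln z − Σln x·Σln z)/(n·Σ(ln x)² − (Σln x)²) = (6·19.9591 − 7.6089·13.7237)/20.1558 = 0.76072; ln C = (Σln z − k·Σln x)/n = 1.32257.

k = 0.761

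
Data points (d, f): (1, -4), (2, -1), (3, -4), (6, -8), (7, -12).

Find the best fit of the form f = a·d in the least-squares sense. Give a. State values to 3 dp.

a = -1.515

Compute the Gram sums: Σd·d = 99.
Moment sums: Σd·f = -150.
So AᵀA·[a]ᵀ = Aᵀf: [[99]]·[a]ᵀ = [-150]ᵀ.
Hence a = -150 / 99 ≈ -1.51515.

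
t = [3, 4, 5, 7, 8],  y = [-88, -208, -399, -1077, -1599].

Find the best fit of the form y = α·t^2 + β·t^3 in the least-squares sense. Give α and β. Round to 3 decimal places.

MᵀM·[α, β]ᵀ = Mᵀy reads: 7459·α + 53967·β = -169204;  53967·α + 400243·β = -1253662.
(Σt^2·t^2 = 7459, Σt^2·t^3 = 53967, Σt^3·t^3 = 400243, Σt^2·y = -169204, Σt^3·y = -1253662.)
Eliminating β: 400243·(row 1) − 53967·(row 2) gives 72975448·α = 400243·(-169204) − 53967·(-1253662) = -66339418, so α = -33169709/36487724.
Then β = ((-1253662) − 53967·(-33169709/36487724))/400243 = -109816295/36487724.

α = -0.909, β = -3.010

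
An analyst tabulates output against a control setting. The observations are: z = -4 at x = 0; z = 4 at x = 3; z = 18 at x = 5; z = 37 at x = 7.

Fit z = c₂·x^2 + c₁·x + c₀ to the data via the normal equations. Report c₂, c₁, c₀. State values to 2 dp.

From the data, Σx^2·x^2 = 3107, Σx^2·x = 495, Σx^2 = 83, Σx·x = 83, Σx = 15, Σ1 = 4.
Right-hand side: Σx^2·z = 2299, Σx·z = 361, Σz = 55.
So MᵀM·[c₂, c₁, c₀]ᵀ = Mᵀz: [[3107, 495, 83]; [495, 83, 15]; [83, 15, 4]]·[c₂, c₁, c₀]ᵀ = [2299, 361, 55]ᵀ.
Solving the 3×3 system (Gaussian elimination) gives c₂ = 5069/6556, c₁ = 3107/6556, c₀ = -6672/1639.

c₂ = 0.77, c₁ = 0.47, c₀ = -4.07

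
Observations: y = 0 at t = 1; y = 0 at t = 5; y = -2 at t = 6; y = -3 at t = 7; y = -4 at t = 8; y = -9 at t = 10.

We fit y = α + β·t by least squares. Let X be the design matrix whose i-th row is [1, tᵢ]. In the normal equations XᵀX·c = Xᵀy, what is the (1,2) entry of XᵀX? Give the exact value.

Row 1 ↔ basis 1, column 2 ↔ basis t, so (XᵀX)_{1,2} = Σᵢ t = (1)·(1) + (1)·(5) + (1)·(6) + (1)·(7) + (1)·(8) + (1)·(10) = 37.

37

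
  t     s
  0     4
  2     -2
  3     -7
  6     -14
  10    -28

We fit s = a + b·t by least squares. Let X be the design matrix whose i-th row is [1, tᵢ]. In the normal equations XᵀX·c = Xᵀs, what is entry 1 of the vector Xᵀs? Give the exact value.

Entry 1 ↔ basis 1, so (Xᵀs)_{1} = Σᵢ sᵢ = (1)·(4) + (1)·(-2) + (1)·(-7) + (1)·(-14) + (1)·(-28) = -47.

-47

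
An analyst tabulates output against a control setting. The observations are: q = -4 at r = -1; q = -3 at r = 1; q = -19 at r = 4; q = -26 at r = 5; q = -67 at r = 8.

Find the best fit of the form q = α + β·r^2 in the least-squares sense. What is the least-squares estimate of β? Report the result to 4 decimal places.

β = -1.0049

Sums needed: Σ1 = 5, Σr^2 = 107, Σr^2·r^2 = 4979.
Moment sums: Σq = -119, Σr^2·q = -5249.
Normal equations: [[5, 107]; [107, 4979]]·[α, β]ᵀ = [-119, -5249]ᵀ.
Δ = 5·4979 − 107² = 13446.
α = ((-119)·4979 − 107·(-5249))/13446 = -5143/2241; β = (5·(-5249) − 107·(-119))/13446 = -2252/2241.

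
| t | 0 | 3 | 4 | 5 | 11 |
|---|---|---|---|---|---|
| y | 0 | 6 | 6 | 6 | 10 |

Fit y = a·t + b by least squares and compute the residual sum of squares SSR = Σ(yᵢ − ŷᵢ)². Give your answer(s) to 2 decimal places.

Forming AᵀA = [[171, 23]; [23, 5]] and Aᵀy = [182, 28]ᵀ gives AᵀA·[a, b]ᵀ = Aᵀy.
Eliminating b: 5·(row 1) − 23·(row 2) gives 326·a = 5·182 − 23·28 = 266, so a = 133/163.
Then b = (28 − 23·(133/163))/5 = 301/163.
Residuals: -301/163, 278/163, 145/163, 12/163, -134/163; SSR = 1270/163.

SSR = 7.79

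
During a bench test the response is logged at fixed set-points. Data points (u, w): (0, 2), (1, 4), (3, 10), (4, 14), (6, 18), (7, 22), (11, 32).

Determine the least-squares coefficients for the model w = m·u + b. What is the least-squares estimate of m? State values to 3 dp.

m = 2.773

Sums needed: Σu·u = 232, Σu = 32, Σ1 = 7.
For Xᵀw: Σu·w = 704, Σw = 102.
So XᵀX·[m, b]ᵀ = Xᵀw: [[232, 32]; [32, 7]]·[m, b]ᵀ = [704, 102]ᵀ.
Determinant 232·7 − 32² = 600.
m = (704·7 − 32·102)/600 = 208/75; b = (232·102 − 32·704)/600 = 142/75.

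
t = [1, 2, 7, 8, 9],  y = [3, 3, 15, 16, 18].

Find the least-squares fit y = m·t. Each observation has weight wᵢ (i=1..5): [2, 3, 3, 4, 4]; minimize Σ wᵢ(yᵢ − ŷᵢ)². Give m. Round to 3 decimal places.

m = 2.023

Sums needed: Σwᵢ·t·t = 741.
For AᵀWy: Σwᵢ·t·y = 1499.
Normal equations: [[741]]·[m]ᵀ = [1499]ᵀ.
Hence m = 1499 / 741 ≈ 2.02294.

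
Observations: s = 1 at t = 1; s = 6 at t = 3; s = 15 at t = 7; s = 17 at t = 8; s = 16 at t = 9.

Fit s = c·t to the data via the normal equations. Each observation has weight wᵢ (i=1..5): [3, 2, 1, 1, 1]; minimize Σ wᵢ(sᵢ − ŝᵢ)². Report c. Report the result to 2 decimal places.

Sums needed: Σwᵢ·t·t = 215.
Moment sums: Σwᵢ·t·s = 424.
Normal equations: [[215]]·[c]ᵀ = [424]ᵀ.
c = 424/215 = 1.97209.

c = 1.97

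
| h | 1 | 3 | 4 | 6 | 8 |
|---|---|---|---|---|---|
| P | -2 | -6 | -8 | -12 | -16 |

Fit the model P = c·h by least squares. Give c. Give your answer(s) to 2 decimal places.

Compute the Gram sums: Σh·h = 126.
And Σh·P = -252.
Hence c = -252 / 126 ≈ -2.

c = -2.00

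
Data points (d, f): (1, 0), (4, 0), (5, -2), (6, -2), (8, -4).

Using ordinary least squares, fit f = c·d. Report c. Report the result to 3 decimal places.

c = -0.380

Sums needed: Σd·d = 142.
Moment sums: Σd·f = -54.
MᵀM·[c]ᵀ = Mᵀf becomes [[142]]·[c]ᵀ = [-54]ᵀ.
c = (-54)/142 = -0.380282.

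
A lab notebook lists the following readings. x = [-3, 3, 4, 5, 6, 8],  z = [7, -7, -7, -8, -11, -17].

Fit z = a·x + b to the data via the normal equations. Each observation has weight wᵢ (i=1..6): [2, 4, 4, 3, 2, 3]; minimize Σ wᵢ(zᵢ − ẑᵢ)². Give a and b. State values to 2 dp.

a = -2.08, b = 0.70

MᵀWM·[a, b]ᵀ = MᵀWz reads: 457·a + 73·b = -898;  73·a + 18·b = -139.
(Σwᵢ·x·x = 457, Σwᵢ·x = 73, Σwᵢ·1 = 18, Σwᵢ·x·z = -898, Σwᵢ·z = -139.)
Δ = 457·18 − 73² = 2897.
a = ((-898)·18 − 73·(-139))/2897 = -6017/2897; b = (457·(-139) − 73·(-898))/2897 = 2031/2897.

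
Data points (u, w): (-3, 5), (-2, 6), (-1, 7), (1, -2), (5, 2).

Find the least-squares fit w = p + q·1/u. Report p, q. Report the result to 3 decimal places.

p = 3.000, q = -4.734

Compute the Gram sums: Σ1 = 5, Σ1/u = -19/30, Σ1/u·1/u = 2161/900.
Right-hand side: Σw = 18, Σ1/u·w = -199/15.
AᵀA·[p, q]ᵀ = Aᵀw becomes [[5, -19/30]; [-19/30, 2161/900]]·[p, q]ᵀ = [18, -199/15]ᵀ.
Δ = 5·(2161/900) − (-19/30)² = 2611/225.
p = (18·(2161/900) − (-19/30)·(-199/15))/(2611/225) = 7834/2611; q = (5·(-199/15) − (-19/30)·18)/(2611/225) = -12360/2611.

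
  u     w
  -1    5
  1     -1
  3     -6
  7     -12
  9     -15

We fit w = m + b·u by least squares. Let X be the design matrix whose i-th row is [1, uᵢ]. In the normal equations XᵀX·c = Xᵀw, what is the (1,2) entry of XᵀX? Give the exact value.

Row 1 ↔ basis 1, column 2 ↔ basis u, so (XᵀX)_{1,2} = Σᵢ u = (1)·(-1) + (1)·(1) + (1)·(3) + (1)·(7) + (1)·(9) = 19.

19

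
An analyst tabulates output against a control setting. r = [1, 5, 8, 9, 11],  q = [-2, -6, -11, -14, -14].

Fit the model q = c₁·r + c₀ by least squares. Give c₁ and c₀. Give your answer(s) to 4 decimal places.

c₁ = -1.3224, c₀ = -0.4079

The normal system AᵀA·[c₁, c₀]ᵀ = Aᵀq is [[292, 34]; [34, 5]]·[c₁, c₀]ᵀ = [-400, -47]ᵀ.
det = 292·5 − 34² = 304.
c₁ = ((-400)·5 − 34·(-47))/304 = -201/152; c₀ = (292·(-47) − 34·(-400))/304 = -31/76.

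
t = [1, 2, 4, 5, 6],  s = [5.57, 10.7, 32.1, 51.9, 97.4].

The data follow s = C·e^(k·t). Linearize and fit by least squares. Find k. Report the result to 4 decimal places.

With ln sᵢ as the transformed response and tᵢ as the regressor:
Over the data: Σt = 18.0000, Σ(t)² = 82.0000, Σln s = 16.0846, Σt·ln s = 67.5529.
Normal system: [[82.0000, 18.0000]; [18.0000, 5]]·[k, ln C]ᵀ = [67.5529, 16.0846]ᵀ.
Slope k = (n·Σt·ln s − Σt·Σln s)/(n·Σ(t)² − (Σt)²) = (5·67.5529 − 18.0000·16.0846)/86.0000 = 0.56094; ln C = (Σln s − k·Σt)/n = 1.19755.

k = 0.5609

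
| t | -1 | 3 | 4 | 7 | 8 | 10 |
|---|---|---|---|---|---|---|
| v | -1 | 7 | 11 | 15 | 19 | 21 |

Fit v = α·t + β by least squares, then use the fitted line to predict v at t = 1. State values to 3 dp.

v̂ = 3.490

Sums needed: Σt·t = 239, Σt = 31, Σ1 = 6.
Moment sums: Σt·v = 533, Σv = 72.
Normal equations: [[239, 31]; [31, 6]]·[α, β]ᵀ = [533, 72]ᵀ.
det = 239·6 − 31² = 473.
α = (533·6 − 31·72)/473 = 966/473; β = (239·72 − 31·533)/473 = 685/473.
At t = 1: v̂ = (966/473)·(1) + (685/473)·(1) = 1651/473.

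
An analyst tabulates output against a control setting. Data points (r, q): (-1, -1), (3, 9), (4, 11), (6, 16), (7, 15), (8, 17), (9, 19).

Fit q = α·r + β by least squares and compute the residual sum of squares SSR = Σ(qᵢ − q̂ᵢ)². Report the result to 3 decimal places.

Normal-equation sums: Σr·r = 256, Σr = 36, Σ1 = 7.
Right-hand side: Σr·q = 580, Σq = 86.
Δ = 256·7 − 36² = 496.
α = (580·7 − 36·86)/496 = 241/124; β = (256·86 − 36·580)/496 = 71/31.
Residuals: -167/124, 109/124, 29/31, 127/62, -111/124, -26/31, -97/124; SSR = 303/31.

SSR = 9.774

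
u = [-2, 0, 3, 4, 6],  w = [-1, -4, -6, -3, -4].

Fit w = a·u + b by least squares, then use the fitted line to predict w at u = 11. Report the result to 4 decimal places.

ŵ = -6.2745

Entries of MᵀM: Σu·u = 65, Σu = 11, Σ1 = 5.
Right-hand side: Σu·w = -52, Σw = -18.
det = 65·5 − 11² = 204.
a = ((-52)·5 − 11·(-18))/204 = -31/102; b = (65·(-18) − 11·(-52))/204 = -299/102.
At u = 11: ŵ = (-31/102)·(11) + (-299/102)·(1) = -320/51.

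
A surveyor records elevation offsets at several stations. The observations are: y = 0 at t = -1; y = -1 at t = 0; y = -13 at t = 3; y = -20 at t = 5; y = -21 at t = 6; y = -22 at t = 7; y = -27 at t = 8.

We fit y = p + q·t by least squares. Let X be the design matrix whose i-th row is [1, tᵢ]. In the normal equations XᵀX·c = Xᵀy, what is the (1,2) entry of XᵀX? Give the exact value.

Row 1 ↔ basis 1, column 2 ↔ basis t, so (XᵀX)_{1,2} = Σᵢ t = (1)·(-1) + (1)·(0) + (1)·(3) + (1)·(5) + (1)·(6) + (1)·(7) + (1)·(8) = 28.

28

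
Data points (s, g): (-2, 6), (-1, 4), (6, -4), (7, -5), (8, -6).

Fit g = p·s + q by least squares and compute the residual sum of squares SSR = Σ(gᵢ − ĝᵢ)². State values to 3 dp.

The normal system XᵀX·[p, q]ᵀ = Xᵀg is [[154, 18]; [18, 5]]·[p, q]ᵀ = [-123, -5]ᵀ.
Eliminating q: 5·(row 1) − 18·(row 2) gives 446·p = 5·(-123) − 18·(-5) = -525, so p = -525/446.
Then q = ((-5) − 18·(-525/446))/5 = 722/223.
Residuals: 91/223, -185/446, -39/223, 1/446, 40/223; SSR = 179/446.

SSR = 0.401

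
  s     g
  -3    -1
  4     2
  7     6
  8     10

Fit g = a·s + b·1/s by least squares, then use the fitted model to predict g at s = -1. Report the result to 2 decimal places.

The normal system AᵀA·[a, b]ᵀ = Aᵀg is [[138, 4]; [4, 5917/28224]]·[a, b]ᵀ = [133, 247/84]ᵀ.
Δ = 138·(5917/28224) − 4² = 60827/4704.
a = (133·(5917/28224) − 4·(247/84))/(60827/4704) = 454993/364962; b = (138·(247/84) − 4·133)/(60827/4704) = -593712/60827.
At s = -1: ĝ = (454993/364962)·(-1) + (-593712/60827)·(-1) = 3107279/364962.

ĝ = 8.51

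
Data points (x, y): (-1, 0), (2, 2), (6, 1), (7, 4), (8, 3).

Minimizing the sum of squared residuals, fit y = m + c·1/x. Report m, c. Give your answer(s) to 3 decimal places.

m = 2.022, c = 1.709

Sums needed: Σ1 = 5, Σ1/x = -11/168, Σ1/x·1/x = 37081/28224.
Right-hand side: Σy = 10, Σ1/x·y = 355/168.
MᵀM·[m, c]ᵀ = Mᵀy becomes [[5, -11/168]; [-11/168, 37081/28224]]·[m, c]ᵀ = [10, 355/168]ᵀ.
Eliminating c: (37081/28224)·(row 1) − (-11/168)·(row 2) gives (46321/7056)·m = (37081/28224)·10 − (-11/168)·(355/168) = 41635/3136, so m = 34065/16844.
Then c = ((355/168) − (-11/168)·(34065/16844))/(37081/28224) = 79170/46321.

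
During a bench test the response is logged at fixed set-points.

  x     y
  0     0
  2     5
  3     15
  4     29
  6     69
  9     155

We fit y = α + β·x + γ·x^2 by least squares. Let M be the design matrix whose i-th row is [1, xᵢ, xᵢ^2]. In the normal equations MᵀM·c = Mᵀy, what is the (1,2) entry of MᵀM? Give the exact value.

24

Row 1 ↔ basis 1, column 2 ↔ basis x, so (MᵀM)_{1,2} = Σᵢ x = (1)·(0) + (1)·(2) + (1)·(3) + (1)·(4) + (1)·(6) + (1)·(9) = 24.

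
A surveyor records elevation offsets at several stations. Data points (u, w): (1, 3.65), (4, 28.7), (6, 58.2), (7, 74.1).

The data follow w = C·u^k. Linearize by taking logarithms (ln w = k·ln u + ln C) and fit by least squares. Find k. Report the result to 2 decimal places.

k = 1.54

Taking logs, ln w = k·ln u + ln C, so regress ln w on ln u.
Σln u = 5.1240, Σ(ln u)² = 8.9188, Σln w = 13.0209, Σln u·ln w = 20.3131.
Equations: 8.9188·k + 5.1240·ln C = 20.3131;  5.1240·k + 4·ln C = 13.0209.
Solving (det = 9.4201): k = 1.54283, ln C = 1.27888.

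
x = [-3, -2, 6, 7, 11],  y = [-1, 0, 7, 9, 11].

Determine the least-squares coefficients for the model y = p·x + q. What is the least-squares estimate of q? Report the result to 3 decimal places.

q = 1.830

MᵀM·[p, q]ᵀ = Mᵀy reads: 219·p + 19·q = 229;  19·p + 5·q = 26.
Eliminating q: 5·(row 1) − 19·(row 2) gives 734·p = 5·229 − 19·26 = 651, so p = 651/734.
Then q = (26 − 19·(651/734))/5 = 1343/734.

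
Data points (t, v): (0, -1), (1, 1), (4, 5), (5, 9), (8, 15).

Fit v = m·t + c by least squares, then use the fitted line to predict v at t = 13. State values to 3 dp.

v̂ = 24.417

From the data, Σt·t = 106, Σt = 18, Σ1 = 5.
Right-hand side: Σt·v = 186, Σv = 29.
XᵀX·[m, c]ᵀ = Xᵀv becomes [[106, 18]; [18, 5]]·[m, c]ᵀ = [186, 29]ᵀ.
det = 106·5 − 18² = 206.
m = (186·5 − 18·29)/206 = 204/103; c = (106·29 − 18·186)/206 = -137/103.
At t = 13: v̂ = (204/103)·(13) + (-137/103)·(1) = 2515/103.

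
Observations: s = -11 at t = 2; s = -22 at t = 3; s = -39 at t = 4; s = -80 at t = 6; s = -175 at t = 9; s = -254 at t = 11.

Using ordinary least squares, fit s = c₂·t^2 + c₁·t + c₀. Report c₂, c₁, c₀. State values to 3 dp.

c₂ = -1.898, c₁ = -2.425, c₀ = 1.765

Setting ∂/∂c₂ … = 0 gives: 22851·c₂ + 2375·c₁ + 267·c₀ = -48655;  2375·c₂ + 267·c₁ + 35·c₀ = -5093;  267·c₂ + 35·c₁ + 6·c₀ = -581.
(Σt^2·t^2 = 22851, Σt^2·t = 2375, Σt^2 = 267, Σt·t = 267, Σt = 35, Σ1 = 6, Σt^2·s = -48655, Σt·s = -5093, Σs = -581.)
Row-reducing yields c₂ = -119243/62832, c₁ = -50791/20944, c₀ = 2521/1428.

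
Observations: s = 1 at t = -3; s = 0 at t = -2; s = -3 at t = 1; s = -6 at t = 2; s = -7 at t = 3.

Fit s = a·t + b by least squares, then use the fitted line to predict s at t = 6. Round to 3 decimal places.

Entries of MᵀM: Σt·t = 27, Σt = 1, Σ1 = 5.
For Mᵀs: Σt·s = -39, Σs = -15.
Eliminating b: 5·(row 1) − 1·(row 2) gives 134·a = 5·(-39) − 1·(-15) = -180, so a = -90/67.
Then b = ((-15) − 1·(-90/67))/5 = -183/67.
At t = 6: ŝ = (-90/67)·(6) + (-183/67)·(1) = -723/67.

ŝ = -10.791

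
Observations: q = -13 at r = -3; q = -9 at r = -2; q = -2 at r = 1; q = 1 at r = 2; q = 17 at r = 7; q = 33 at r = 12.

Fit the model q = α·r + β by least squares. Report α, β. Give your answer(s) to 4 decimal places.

MᵀM·[α, β]ᵀ = Mᵀq reads: 211·α + 17·β = 572;  17·α + 6·β = 27.
Eliminating β: 6·(row 1) − 17·(row 2) gives 977·α = 6·572 − 17·27 = 2973, so α = 2973/977.
Then β = (27 − 17·(2973/977))/6 = -4027/977.

α = 3.0430, β = -4.1218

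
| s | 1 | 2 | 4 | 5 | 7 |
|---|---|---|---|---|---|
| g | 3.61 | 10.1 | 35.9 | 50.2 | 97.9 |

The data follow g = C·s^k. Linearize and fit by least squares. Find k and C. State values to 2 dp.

k = 1.70, C = 3.40

With ln gᵢ as the transformed response and ln sᵢ as the regressor:
Σln s = 5.6348, Σ(ln s)² = 8.7791, Σln g = 15.6769, Σln s·ln g = 21.7894.
Normal system: [[8.7791, 5.6348]; [5.6348, 5]]·[k, ln C]ᵀ = [21.7894, 15.6769]ᵀ.
Δ = 8.7791·5 − (5.6348)² = 12.1448; k = (21.7894·5 − 5.6348·15.6769)/12.1448 = 1.69709, ln C = (8.7791·15.6769 − 5.6348·21.7894)/12.1448 = 1.22283, so C = exp(1.22283) = 3.39680.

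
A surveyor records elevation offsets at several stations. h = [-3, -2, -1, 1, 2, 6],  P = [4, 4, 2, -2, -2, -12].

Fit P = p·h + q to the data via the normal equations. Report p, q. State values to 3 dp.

p = -1.813, q = -0.093

Compute the Gram sums: Σh·h = 55, Σh = 3, Σ1 = 6.
Right-hand side: Σh·P = -100, ΣP = -6.
det = 55·6 − 3² = 321.
p = ((-100)·6 − 3·(-6))/321 = -194/107; q = (55·(-6) − 3·(-100))/321 = -10/107.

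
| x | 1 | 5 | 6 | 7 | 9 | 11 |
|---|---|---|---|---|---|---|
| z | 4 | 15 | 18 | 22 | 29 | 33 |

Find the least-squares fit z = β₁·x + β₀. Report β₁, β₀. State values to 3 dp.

β₁ = 3.000, β₀ = 0.667

Entries of AᵀA: Σx·x = 313, Σx = 39, Σ1 = 6.
Moment sums: Σx·z = 965, Σz = 121.
Normal equations: [[313, 39]; [39, 6]]·[β₁, β₀]ᵀ = [965, 121]ᵀ.
Eliminating β₀: 6·(row 1) − 39·(row 2) gives 357·β₁ = 6·965 − 39·121 = 1071, so β₁ = 3.
Then β₀ = (121 − 39·3)/6 = 2/3.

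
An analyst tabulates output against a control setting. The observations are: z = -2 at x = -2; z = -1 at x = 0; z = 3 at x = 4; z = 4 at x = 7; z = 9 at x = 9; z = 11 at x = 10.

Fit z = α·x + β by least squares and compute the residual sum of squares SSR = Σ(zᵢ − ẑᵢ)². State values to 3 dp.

SSR = 9.221

The normal equations are: 250·α + 28·β = 235;  28·α + 6·β = 24.
Determinant 250·6 − 28² = 716.
α = (235·6 − 28·24)/716 = 369/358; β = (250·24 − 28·235)/716 = -145/179.
Residuals: 156/179, -34/179, -56/179, -861/358, 191/358, 269/179; SSR = 3301/358.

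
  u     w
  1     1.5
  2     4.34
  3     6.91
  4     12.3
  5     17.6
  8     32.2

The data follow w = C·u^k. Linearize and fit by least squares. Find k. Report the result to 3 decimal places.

k = 1.490

Let Y = ln w. Fitting Y = k·ln u + ln C by least squares:
Σln u = 6.8669, Σ(ln u)² = 10.5236, Σln w = 12.6558, Σln u·ln w = 18.4555.
Equations: 10.5236·k + 6.8669·ln C = 18.4555;  6.8669·k + 6·ln C = 12.6558.
Δ = 10.5236·6 − (6.8669)² = 15.9867; k = (18.4555·6 − 6.8669·12.6558)/15.9867 = 1.49042, ln C = (10.5236·12.6558 − 6.8669·18.4555)/15.9867 = 0.40353.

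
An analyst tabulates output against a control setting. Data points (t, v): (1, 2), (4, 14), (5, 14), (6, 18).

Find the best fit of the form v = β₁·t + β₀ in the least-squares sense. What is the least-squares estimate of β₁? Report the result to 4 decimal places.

β₁ = 3.1429

Compute the Gram sums: Σt·t = 78, Σt = 16, Σ1 = 4.
Right-hand side: Σt·v = 236, Σv = 48.
det = 78·4 − 16² = 56.
β₁ = (236·4 − 16·48)/56 = 22/7; β₀ = (78·48 − 16·236)/56 = -4/7.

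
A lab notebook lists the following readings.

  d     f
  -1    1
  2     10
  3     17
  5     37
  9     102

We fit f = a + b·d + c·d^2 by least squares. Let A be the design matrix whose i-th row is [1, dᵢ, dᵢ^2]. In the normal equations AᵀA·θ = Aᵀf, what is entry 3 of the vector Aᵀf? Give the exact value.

Entry 3 ↔ basis d^2, so (Aᵀf)_{3} = Σᵢ (d^2)·fᵢ = (1)·(1) + (4)·(10) + (9)·(17) + (25)·(37) + (81)·(102) = 9381.

9381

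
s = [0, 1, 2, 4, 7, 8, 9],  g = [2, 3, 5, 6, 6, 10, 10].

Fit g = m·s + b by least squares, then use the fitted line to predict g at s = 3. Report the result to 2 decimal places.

With design matrix A, AᵀA = [[215, 31]; [31, 7]] and Aᵀg = [249, 42]ᵀ.
Eliminating b: 7·(row 1) − 31·(row 2) gives 544·m = 7·249 − 31·42 = 441, so m = 441/544.
Then b = (42 − 31·(441/544))/7 = 1311/544.
At s = 3: ĝ = (441/544)·(3) + (1311/544)·(1) = 1317/272.

ĝ = 4.84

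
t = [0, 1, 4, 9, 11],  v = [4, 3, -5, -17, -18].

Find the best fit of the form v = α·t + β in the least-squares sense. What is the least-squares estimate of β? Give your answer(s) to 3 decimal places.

Compute the Gram sums: Σt·t = 219, Σt = 25, Σ1 = 5.
For Aᵀv: Σt·v = -368, Σv = -33.
AᵀA·[α, β]ᵀ = Aᵀv becomes [[219, 25]; [25, 5]]·[α, β]ᵀ = [-368, -33]ᵀ.
Eliminating β: 5·(row 1) − 25·(row 2) gives 470·α = 5·(-368) − 25·(-33) = -1015, so α = -203/94.
Then β = ((-33) − 25·(-203/94))/5 = 1973/470.

β = 4.198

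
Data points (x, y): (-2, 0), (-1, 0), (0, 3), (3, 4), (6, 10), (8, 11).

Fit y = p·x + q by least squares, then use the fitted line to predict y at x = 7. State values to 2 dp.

With design matrix A, AᵀA = [[114, 14]; [14, 6]] and Aᵀy = [160, 28]ᵀ.
det = 114·6 − 14² = 488.
p = (160·6 − 14·28)/488 = 71/61; q = (114·28 − 14·160)/488 = 119/61.
At x = 7: ŷ = (71/61)·(7) + (119/61)·(1) = 616/61.

ŷ = 10.10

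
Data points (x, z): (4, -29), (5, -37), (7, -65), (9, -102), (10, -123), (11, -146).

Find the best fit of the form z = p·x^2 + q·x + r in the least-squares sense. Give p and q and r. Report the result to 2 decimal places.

p = -1.14, q = 0.24, r = -10.81

With design matrix M, MᵀM = [[34484, 3592, 392]; [3592, 392, 46]; [392, 46, 6]] and Mᵀz = [-42802, -4510, -502]ᵀ.
Row-reducing yields p = -4151/3630, q = 8/33, r = -6543/605.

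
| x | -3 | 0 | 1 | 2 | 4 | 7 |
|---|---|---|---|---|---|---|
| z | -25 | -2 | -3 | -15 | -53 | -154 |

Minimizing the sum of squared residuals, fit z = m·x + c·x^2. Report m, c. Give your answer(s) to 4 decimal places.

m = -0.9189, c = -3.0216

From the data, Σx·x = 79, Σx·x^2 = 389, Σx^2·x^2 = 2755.
For Mᵀz: Σx·z = -1248, Σx^2·z = -8682.
Normal equations: [[79, 389]; [389, 2755]]·[m, c]ᵀ = [-1248, -8682]ᵀ.
det = 79·2755 − 389² = 66324.
m = ((-1248)·2755 − 389·(-8682))/66324 = -10157/11054; c = (79·(-8682) − 389·(-1248))/66324 = -33401/11054.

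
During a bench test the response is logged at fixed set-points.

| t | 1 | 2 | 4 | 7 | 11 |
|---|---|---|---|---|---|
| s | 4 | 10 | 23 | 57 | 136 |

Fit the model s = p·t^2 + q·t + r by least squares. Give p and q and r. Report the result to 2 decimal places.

Forming AᵀA = [[17315, 1747, 191]; [1747, 191, 25]; [191, 25, 5]] and Aᵀs = [19661, 2011, 230]ᵀ gives AᵀA·[p, q, r]ᵀ = Aᵀs.
Row-reducing yields p = 905/858, q = 111/286, r = 1616/429.

p = 1.05, q = 0.39, r = 3.77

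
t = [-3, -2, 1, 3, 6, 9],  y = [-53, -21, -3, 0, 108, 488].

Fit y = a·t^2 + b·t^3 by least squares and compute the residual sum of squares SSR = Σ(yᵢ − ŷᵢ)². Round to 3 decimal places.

Compute the Gram sums: Σt^2·t^2 = 8036, Σt^2·t^3 = 66794, Σt^3·t^3 = 579620.
And Σt^2·y = 42852, Σt^3·y = 380676.
Δ = 8036·579620 − 66794² = 196387884.
a = (42852·579620 − 66794·380676)/196387884 = -16361014/5455219; b = (8036·380676 − 66794·42852)/196387884 = 781174/779317.
Residuals: 5764405/5455219, -5369799/5455219, -5472861/5455219, -392760/5455219, -2974932/5455219, 1058084/5455219; SSR = 18723233/5455219.

SSR = 3.432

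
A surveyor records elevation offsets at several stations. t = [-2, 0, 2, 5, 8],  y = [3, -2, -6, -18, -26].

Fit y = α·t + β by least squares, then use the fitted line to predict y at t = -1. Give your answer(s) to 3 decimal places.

ŷ = 0.943

Setting ∂/∂α … = 0 gives: 97·α + 13·β = -316;  13·α + 5·β = -49.
(Σt·t = 97, Σt = 13, Σ1 = 5, Σt·y = -316, Σy = -49.)
Eliminating β: 5·(row 1) − 13·(row 2) gives 316·α = 5·(-316) − 13·(-49) = -943, so α = -943/316.
Then β = ((-49) − 13·(-943/316))/5 = -645/316.
At t = -1: ŷ = (-943/316)·(-1) + (-645/316)·(1) = 149/158.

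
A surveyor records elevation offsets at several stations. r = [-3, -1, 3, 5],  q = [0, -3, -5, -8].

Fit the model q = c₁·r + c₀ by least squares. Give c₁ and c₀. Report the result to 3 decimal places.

c₁ = -0.900, c₀ = -3.100

Forming MᵀM = [[44, 4]; [4, 4]] and Mᵀq = [-52, -16]ᵀ gives MᵀM·[c₁, c₀]ᵀ = Mᵀq.
Eliminating c₀: 4·(row 1) − 4·(row 2) gives 160·c₁ = 4·(-52) − 4·(-16) = -144, so c₁ = -9/10.
Then c₀ = ((-16) − 4·(-9/10))/4 = -31/10.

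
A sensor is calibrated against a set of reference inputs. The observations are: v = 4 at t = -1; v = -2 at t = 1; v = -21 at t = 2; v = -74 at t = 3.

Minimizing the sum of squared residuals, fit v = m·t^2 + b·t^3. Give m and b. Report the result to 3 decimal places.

m = 0.857, b = -3.029

Compute the Gram sums: Σt^2·t^2 = 99, Σt^2·t^3 = 275, Σt^3·t^3 = 795.
And Σt^2·v = -748, Σt^3·v = -2172.
MᵀM·[m, b]ᵀ = Mᵀv becomes [[99, 275]; [275, 795]]·[m, b]ᵀ = [-748, -2172]ᵀ.
Eliminating b: 795·(row 1) − 275·(row 2) gives 3080·m = 795·(-748) − 275·(-2172) = 2640, so m = 6/7.
Then b = ((-2172) − 275·(6/7))/795 = -106/35.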